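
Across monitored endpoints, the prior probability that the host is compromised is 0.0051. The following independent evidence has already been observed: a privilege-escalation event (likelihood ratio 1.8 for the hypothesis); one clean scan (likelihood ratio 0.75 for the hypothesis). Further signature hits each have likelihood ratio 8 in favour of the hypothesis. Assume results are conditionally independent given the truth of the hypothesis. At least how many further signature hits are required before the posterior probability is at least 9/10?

4

Prior odds = 0.0051/0.9949 = 51/9949.
Combined Bayes factor of the evidence already in hand = 1.8 × 0.75 = 1.35.
Odds after that evidence = (51/9949) × 1.35 = 1377/198980.
Target odds = 0.9/0.1 = 9.
Need 8ⁿ ≥ 9 ÷ (1377/198980) = 198980/153.
8³ = 512 falls short of 198980/153 but 8⁴ = 4096 reaches it, so n = 4.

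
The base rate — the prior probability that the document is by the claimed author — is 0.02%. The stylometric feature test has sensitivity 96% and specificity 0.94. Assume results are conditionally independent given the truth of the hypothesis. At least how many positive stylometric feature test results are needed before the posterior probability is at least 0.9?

Prior odds = 0.0002/0.9998 = 1/4999.
False-positive rate = 1 − 0.94 = 0.06; likelihood ratio of a positive = 0.96/0.06 = 16.
Target posterior odds = 0.9/0.1 = 9.
Need (1/4999) × 16ⁿ ≥ 9, i.e. 16ⁿ ≥ 44991.
16³ = 4096 falls short of 44991 but 16⁴ = 65536 reaches it, so n = 4.

4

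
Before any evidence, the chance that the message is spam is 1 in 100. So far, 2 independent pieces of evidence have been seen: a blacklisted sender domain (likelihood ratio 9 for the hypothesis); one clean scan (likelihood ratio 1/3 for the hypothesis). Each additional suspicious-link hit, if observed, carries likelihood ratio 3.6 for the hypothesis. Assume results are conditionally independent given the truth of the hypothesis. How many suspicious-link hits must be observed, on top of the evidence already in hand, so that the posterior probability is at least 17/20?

5

Prior odds = 0.01/0.99 = 1/99.
Combined Bayes factor of the evidence already in hand = 9 × (1/3) = 3.
Odds after that evidence = (1/99) × 3 = 1/33.
Target odds = 0.85/0.15 = 17/3.
Need 3.6ⁿ ≥ 17/3 ÷ (1/33) = 187.
3.6⁴ = 167.9616 falls short of 187 but 3.6⁵ = 604.66176 reaches it, so n = 5.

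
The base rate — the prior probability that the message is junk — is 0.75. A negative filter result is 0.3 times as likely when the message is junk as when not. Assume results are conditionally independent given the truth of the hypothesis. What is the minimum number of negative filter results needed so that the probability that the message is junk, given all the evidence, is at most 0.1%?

7

Prior odds: 0.75 ÷ 0.25 = 3.
Likelihood ratio per negative filter result = 0.3.
Target posterior odds = 0.001/0.999 = 1/999.
Need 3 × 0.3ⁿ ≤ 1/999, i.e. 0.3ⁿ ≤ 1/2997.
0.3⁶ = 729/1000000 is still above 1/2997 but 0.3⁷ = 2187/10000000 is at or below it, so n = 7.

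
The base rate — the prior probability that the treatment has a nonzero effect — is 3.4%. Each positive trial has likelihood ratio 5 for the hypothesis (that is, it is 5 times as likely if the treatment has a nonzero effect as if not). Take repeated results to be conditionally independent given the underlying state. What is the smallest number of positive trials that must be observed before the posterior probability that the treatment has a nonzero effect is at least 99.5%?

6

Prior odds: 0.034 ÷ 0.966 = 17/483.
Likelihood ratio per positive trial = 5.
Target posterior odds = 0.995/0.005 = 199.
Require 5ⁿ ≥ 199 ÷ (17/483) = 96117/17.
5⁵ = 3125 falls short of 96117/17 but 5⁶ = 15625 reaches it, so n = 6.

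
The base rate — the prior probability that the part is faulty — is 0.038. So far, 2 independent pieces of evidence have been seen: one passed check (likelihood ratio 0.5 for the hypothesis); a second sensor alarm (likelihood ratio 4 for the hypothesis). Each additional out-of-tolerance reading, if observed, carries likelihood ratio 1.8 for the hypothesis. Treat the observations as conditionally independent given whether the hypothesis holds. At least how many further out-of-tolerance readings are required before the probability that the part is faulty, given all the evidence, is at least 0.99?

13

Prior odds = 0.038/0.962 = 19/481.
Combined Bayes factor of the evidence already in hand = 0.5 × 4 = 2.
Odds after that evidence = (19/481) × 2 = 38/481.
Target odds = 0.99/0.01 = 99.
Need 1.8ⁿ ≥ 99 ÷ (38/481) = 47619/38.
1.8¹² ≈1156.83 falls short of 47619/38 but 1.8¹³ ≈2082.3 reaches it, so n = 13.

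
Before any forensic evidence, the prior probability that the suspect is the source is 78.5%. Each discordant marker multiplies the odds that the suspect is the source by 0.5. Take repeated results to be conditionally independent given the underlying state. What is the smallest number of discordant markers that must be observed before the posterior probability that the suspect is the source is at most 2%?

8

Prior odds: 0.785 ÷ 0.215 = 157/43.
Likelihood ratio per discordant marker = 0.5.
Target odds: 0.02 ÷ 0.98 = 1/49.
Need (157/43) × 0.5ⁿ ≤ 1/49, i.e. 0.5ⁿ ≤ 43/7693.
0.5⁷ = 0.0078125 is still above 43/7693 but 0.5⁸ = 0.00390625 is at or below it, so n = 8.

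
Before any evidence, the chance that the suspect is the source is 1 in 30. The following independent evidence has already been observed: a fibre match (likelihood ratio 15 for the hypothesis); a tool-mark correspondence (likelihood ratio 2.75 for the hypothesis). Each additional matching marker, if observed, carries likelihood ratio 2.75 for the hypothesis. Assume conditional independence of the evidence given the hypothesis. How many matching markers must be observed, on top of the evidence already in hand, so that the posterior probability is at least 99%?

Prior odds = (1/30)/(29/30) = 1/29.
Combined Bayes factor of the evidence already in hand = 15 × 2.75 = 41.25.
Odds after that evidence = (1/29) × 41.25 = 165/116.
Target odds = 0.99/0.01 = 99.
Need 2.75ⁿ ≥ 99 ÷ (165/116) = 69.6.
2.75⁴ = 57.19140625 falls short of 69.6 but 2.75⁵ = 161051/1024 reaches it, so n = 5.

5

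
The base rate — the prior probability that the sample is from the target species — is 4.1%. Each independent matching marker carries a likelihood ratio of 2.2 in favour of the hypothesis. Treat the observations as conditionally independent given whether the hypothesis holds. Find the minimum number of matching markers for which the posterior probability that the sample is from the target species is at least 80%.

Prior odds = 0.041/0.959 = 41/959.
Likelihood ratio per matching marker = 2.2.
Target odds: 0.8 ÷ 0.2 = 4.
Require 2.2ⁿ ≥ 4 ÷ (41/959) = 3836/41.
2.2⁵ = 51.53632 falls short of 3836/41 but 2.2⁶ = 1771561/15625 reaches it, so n = 6.

6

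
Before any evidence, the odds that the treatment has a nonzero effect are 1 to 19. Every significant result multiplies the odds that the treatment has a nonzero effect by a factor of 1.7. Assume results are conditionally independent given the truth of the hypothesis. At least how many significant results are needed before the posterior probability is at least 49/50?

13

Prior odds = 1/19.
Likelihood ratio per significant result = 1.7.
Target odds: 0.98 ÷ 0.02 = 49.
Require 1.7ⁿ ≥ 49 ÷ (1/19) = 931.
1.7¹² ≈582.622 falls short of 931 but 1.7¹³ ≈990.458 reaches it, so n = 13.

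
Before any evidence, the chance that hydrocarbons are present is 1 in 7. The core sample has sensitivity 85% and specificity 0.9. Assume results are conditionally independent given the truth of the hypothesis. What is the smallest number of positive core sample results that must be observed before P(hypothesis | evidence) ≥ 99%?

3

Prior odds: (1/7) ÷ (6/7) = 1/6.
False-positive rate = 1 − 0.9 = 0.1; likelihood ratio of a positive = 0.85/0.1 = 8.5.
Target posterior odds = 0.99/0.01 = 99.
Require 8.5ⁿ ≥ 99 ÷ (1/6) = 594.
8.5² = 72.25 falls short of 594 but 8.5³ = 614.125 reaches it, so n = 3.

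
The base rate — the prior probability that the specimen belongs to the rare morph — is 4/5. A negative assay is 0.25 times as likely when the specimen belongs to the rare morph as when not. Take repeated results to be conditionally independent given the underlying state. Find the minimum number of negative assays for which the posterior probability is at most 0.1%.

Prior odds: 0.8 ÷ 0.2 = 4.
Likelihood ratio per negative assay = 0.25.
Target odds: 0.001 ÷ 0.999 = 1/999.
Need 4 × 0.25ⁿ ≤ 1/999, i.e. 0.25ⁿ ≤ 1/3996.
0.25⁵ = 1/1024 is still above 1/3996 but 0.25⁶ = 1/4096 is at or below it, so n = 6.

6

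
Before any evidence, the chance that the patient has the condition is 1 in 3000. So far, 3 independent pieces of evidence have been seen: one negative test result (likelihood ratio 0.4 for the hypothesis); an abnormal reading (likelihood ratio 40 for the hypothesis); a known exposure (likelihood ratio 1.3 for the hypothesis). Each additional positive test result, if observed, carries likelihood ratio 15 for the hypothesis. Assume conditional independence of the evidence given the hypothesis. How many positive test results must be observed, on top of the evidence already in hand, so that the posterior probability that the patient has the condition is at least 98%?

4

Prior odds = (1/3000)/(2999/3000) = 1/2999.
Combined Bayes factor of the evidence already in hand = 0.4 × 40 × 1.3 = 20.8.
Odds after that evidence = (1/2999) × 20.8 = 104/14995.
Target odds = 0.98/0.02 = 49.
Need 15ⁿ ≥ 49 ÷ (104/14995) = 734755/104.
15³ = 3375 falls short of 734755/104 but 15⁴ = 50625 reaches it, so n = 4.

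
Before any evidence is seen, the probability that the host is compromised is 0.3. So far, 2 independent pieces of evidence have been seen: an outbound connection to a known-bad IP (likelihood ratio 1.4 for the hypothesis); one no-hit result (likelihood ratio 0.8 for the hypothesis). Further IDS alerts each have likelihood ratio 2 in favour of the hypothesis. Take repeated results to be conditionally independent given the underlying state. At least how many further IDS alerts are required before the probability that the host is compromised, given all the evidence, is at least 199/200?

9

Prior odds = 0.3/0.7 = 3/7.
Combined Bayes factor of the evidence already in hand = 1.4 × 0.8 = 1.12.
Odds after that evidence = (3/7) × 1.12 = 0.48.
Target odds = 0.995/0.005 = 199.
Need 2ⁿ ≥ 199 ÷ 0.48 = 4975/12.
2⁸ = 256 falls short of 4975/12 but 2⁹ = 512 reaches it, so n = 9.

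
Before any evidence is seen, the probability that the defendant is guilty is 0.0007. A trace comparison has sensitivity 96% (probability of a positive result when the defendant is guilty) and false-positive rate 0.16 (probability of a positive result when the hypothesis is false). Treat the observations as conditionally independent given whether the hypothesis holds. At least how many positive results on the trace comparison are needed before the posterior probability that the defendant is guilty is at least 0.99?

7

Prior odds = 0.0007/0.9993 = 7/9993.
Likelihood ratio of a positive result = 0.96/0.16 = 6.
Target posterior odds = 0.99/0.01 = 99.
Require 6ⁿ ≥ 99 ÷ (7/9993) = 989307/7.
6⁶ = 46656 falls short of 989307/7 but 6⁷ = 279936 reaches it, so n = 7.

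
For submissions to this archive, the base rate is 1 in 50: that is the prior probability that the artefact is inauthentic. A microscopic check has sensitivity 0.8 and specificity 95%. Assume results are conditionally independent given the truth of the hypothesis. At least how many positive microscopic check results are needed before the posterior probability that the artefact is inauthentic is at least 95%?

3

Prior odds: 0.02 ÷ 0.98 = 1/49.
False-positive rate = 1 − 0.95 = 0.05; likelihood ratio of a positive = 0.8/0.05 = 16.
Target posterior odds = 0.95/0.05 = 19.
Need (1/49) × 16ⁿ ≥ 19, i.e. 16ⁿ ≥ 931.
16² = 256 falls short of 931 but 16³ = 4096 reaches it, so n = 3.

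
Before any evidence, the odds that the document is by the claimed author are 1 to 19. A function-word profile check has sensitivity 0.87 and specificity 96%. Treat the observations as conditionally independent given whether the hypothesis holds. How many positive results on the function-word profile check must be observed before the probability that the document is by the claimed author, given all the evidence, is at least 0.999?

4

Prior odds = 1/19.
False-positive rate = 1 − 0.96 = 0.04; likelihood ratio of a positive = 0.87/0.04 = 21.75.
Target odds: 0.999 ÷ 0.001 = 999.
Require 21.75ⁿ ≥ 999 ÷ (1/19) = 18981.
21.75³ = 658503/64 falls short of 18981 but 21.75⁴ = 57289761/256 reaches it, so n = 4.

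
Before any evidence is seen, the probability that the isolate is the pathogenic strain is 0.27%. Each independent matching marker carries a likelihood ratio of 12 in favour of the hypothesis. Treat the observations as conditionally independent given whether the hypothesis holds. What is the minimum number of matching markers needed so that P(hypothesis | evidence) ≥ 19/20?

4

Prior odds: 0.0027 ÷ 0.9973 = 27/9973.
Likelihood ratio per matching marker = 12.
Target odds: 0.95 ÷ 0.05 = 19.
Need (27/9973) × 12ⁿ ≥ 19, i.e. 12ⁿ ≥ 189487/27.
12³ = 1728 falls short of 189487/27 but 12⁴ = 20736 reaches it, so n = 4.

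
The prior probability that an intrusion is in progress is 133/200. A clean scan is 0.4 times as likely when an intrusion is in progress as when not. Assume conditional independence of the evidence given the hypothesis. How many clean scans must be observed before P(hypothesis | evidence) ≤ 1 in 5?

Prior odds = 0.665/0.335 = 133/67.
Likelihood ratio per clean scan = 0.4.
Target posterior odds = 0.2/0.8 = 0.25.
Need (133/67) × 0.4ⁿ ≤ 0.25, i.e. 0.4ⁿ ≤ 67/532.
0.4² = 0.16 is still above 67/532 but 0.4³ = 0.064 is at or below it, so n = 3.

3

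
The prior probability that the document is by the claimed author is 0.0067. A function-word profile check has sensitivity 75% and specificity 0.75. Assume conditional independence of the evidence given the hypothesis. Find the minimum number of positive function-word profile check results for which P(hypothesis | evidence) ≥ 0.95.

Prior odds = 0.0067/0.9933 = 67/9933.
False-positive rate = 1 − 0.75 = 0.25; likelihood ratio of a positive = 0.75/0.25 = 3.
Target posterior odds = 0.95/0.05 = 19.
Require 3ⁿ ≥ 19 ÷ (67/9933) = 188727/67.
3⁷ = 2187 falls short of 188727/67 but 3⁸ = 6561 reaches it, so n = 8.

8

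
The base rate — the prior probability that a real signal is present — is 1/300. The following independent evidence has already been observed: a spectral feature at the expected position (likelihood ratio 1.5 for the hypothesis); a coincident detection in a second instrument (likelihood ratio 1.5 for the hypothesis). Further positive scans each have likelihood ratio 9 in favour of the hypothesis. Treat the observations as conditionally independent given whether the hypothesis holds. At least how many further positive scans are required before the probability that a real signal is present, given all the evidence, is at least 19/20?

4

Prior odds = (1/300)/(299/300) = 1/299.
Combined Bayes factor of the evidence already in hand = 1.5 × 1.5 = 2.25.
Odds after that evidence = (1/299) × 2.25 = 9/1196.
Target odds = 0.95/0.05 = 19.
Need 9ⁿ ≥ 19 ÷ (9/1196) = 22724/9.
9³ = 729 falls short of 22724/9 but 9⁴ = 6561 reaches it, so n = 4.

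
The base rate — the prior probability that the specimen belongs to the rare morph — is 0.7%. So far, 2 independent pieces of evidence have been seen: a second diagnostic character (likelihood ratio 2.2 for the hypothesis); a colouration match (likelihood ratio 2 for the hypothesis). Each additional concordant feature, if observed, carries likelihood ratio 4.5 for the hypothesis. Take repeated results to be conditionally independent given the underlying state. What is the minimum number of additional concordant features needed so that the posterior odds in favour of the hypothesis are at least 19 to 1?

5

Prior odds = 0.007/0.993 = 7/993.
Combined Bayes factor of the evidence already in hand = 2.2 × 2 = 4.4.
Odds after that evidence = (7/993) × 4.4 = 154/4965.
Target odds = 19.
Need 4.5ⁿ ≥ 19 ÷ (154/4965) = 94335/154.
4.5⁴ = 410.0625 falls short of 94335/154 but 4.5⁵ = 1845.28125 reaches it, so n = 5.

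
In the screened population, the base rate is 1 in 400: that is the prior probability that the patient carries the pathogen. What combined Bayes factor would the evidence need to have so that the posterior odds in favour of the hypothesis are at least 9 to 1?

Prior odds = 0.0025/0.9975 = 1/399.
Target odds = 9.
Required Bayes factor = 9 ÷ (1/399) = 3591.

3591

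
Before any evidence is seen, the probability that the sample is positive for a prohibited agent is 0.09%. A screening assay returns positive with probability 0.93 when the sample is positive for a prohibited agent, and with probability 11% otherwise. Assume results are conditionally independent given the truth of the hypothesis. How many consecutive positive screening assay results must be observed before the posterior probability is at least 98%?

6

Prior odds = 0.0009/0.9991 = 9/9991.
Likelihood ratio of a positive result = 0.93/0.11 = 93/11.
Target odds: 0.98 ÷ 0.02 = 49.
Need (9/9991) × (93/11)ⁿ ≥ 49, i.e. (93/11)ⁿ ≥ 489559/9.
(93/11)⁵ ≈43196.8 falls short of 489559/9 but (93/11)⁶ ≈365209 reaches it, so n = 6.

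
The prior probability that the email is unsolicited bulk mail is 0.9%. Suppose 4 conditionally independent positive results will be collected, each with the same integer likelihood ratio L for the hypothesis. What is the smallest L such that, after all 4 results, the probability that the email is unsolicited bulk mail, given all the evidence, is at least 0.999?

19

Prior odds = 0.009/0.991 = 9/991.
Target odds = 0.999/0.001 = 999.
Need L⁴ ≥ 999 ÷ (9/991) = 110001.
18⁴ = 104976 < 110001 ≤ 130321 = 19⁴, so L = 19.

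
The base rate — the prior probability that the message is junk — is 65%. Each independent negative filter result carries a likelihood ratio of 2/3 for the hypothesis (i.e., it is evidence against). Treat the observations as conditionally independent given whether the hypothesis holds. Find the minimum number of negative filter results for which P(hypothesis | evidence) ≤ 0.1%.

Prior odds = 0.65/0.35 = 13/7.
Likelihood ratio per negative filter result = 2/3.
Target odds: 0.001 ÷ 0.999 = 1/999.
Need (13/7) × (2/3)ⁿ ≤ 1/999, i.e. (2/3)ⁿ ≤ 7/12987.
(2/3)¹⁸ = 262144/387420489 is still above 7/12987 but (2/3)¹⁹ ≈0.000451093 is at or below it, so n = 19.

19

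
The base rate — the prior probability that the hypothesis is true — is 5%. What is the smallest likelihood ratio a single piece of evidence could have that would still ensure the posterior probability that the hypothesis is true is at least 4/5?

76

Prior odds = 0.05/0.95 = 1/19.
Target odds = 0.8/0.2 = 4.
Required Bayes factor = 4 ÷ (1/19) = 76.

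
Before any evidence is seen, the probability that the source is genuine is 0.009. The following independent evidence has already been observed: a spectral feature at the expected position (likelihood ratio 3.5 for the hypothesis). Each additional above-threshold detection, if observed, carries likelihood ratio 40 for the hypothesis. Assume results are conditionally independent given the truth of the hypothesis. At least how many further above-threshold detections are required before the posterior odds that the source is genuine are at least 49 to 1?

Prior odds = 0.009/0.991 = 9/991.
Bayes factor of the evidence already in hand = 3.5.
Odds after that evidence = (9/991) × 3.5 = 63/1982.
Target odds = 49.
Need 40ⁿ ≥ 49 ÷ (63/1982) = 13874/9.
40¹ = 40 falls short of 13874/9 but 40² = 1600 reaches it, so n = 2.

2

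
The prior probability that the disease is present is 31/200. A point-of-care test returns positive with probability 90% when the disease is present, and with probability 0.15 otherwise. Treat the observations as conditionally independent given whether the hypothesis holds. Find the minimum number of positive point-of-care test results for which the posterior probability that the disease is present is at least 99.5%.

Prior odds: 0.155 ÷ 0.845 = 31/169.
Likelihood ratio of a positive result = 0.9/0.15 = 6.
Target odds: 0.995 ÷ 0.005 = 199.
Need (31/169) × 6ⁿ ≥ 199, i.e. 6ⁿ ≥ 33631/31.
6³ = 216 falls short of 33631/31 but 6⁴ = 1296 reaches it, so n = 4.

4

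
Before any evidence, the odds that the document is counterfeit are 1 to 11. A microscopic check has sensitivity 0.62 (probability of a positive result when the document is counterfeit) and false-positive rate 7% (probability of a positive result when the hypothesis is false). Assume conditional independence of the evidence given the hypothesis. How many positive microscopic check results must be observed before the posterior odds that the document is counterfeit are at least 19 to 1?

3

Prior odds = 1/11.
Likelihood ratio of a positive result = 0.62/0.07 = 62/7.
Target odds = 19.
Need (1/11) × (62/7)ⁿ ≥ 19, i.e. (62/7)ⁿ ≥ 209.
(62/7)² = 3844/49 falls short of 209 but (62/7)³ = 238328/343 reaches it, so n = 3.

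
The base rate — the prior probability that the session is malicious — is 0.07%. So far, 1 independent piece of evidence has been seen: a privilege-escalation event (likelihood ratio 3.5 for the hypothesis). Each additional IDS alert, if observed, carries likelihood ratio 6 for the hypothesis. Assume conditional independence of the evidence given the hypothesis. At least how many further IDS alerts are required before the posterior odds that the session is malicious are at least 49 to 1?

Prior odds = 0.0007/0.9993 = 7/9993.
Bayes factor of the evidence already in hand = 3.5.
Odds after that evidence = (7/9993) × 3.5 = 49/19986.
Target odds = 49.
Need 6ⁿ ≥ 49 ÷ (49/19986) = 19986.
6⁵ = 7776 falls short of 19986 but 6⁶ = 46656 reaches it, so n = 6.

6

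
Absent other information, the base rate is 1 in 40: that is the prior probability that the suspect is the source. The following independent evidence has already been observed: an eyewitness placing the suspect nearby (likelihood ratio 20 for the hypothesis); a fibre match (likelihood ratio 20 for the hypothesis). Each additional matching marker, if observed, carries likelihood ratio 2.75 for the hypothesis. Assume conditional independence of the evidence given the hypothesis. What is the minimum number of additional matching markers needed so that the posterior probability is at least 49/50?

2

Prior odds = 0.025/0.975 = 1/39.
Combined Bayes factor of the evidence already in hand = 20 × 20 = 400.
Odds after that evidence = (1/39) × 400 = 400/39.
Target odds = 0.98/0.02 = 49.
Need 2.75ⁿ ≥ 49 ÷ (400/39) = 4.7775.
2.75¹ = 2.75 falls short of 4.7775 but 2.75² = 7.5625 reaches it, so n = 2.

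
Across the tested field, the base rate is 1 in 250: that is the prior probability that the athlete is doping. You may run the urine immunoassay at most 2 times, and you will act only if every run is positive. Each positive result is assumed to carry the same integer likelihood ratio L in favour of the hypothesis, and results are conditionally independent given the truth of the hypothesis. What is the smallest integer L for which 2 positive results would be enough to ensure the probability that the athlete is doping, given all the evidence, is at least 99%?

Prior odds = 0.004/0.996 = 1/249.
Target odds = 0.99/0.01 = 99.
Need L² ≥ 99 ÷ (1/249) = 24651.
157² = 24649 < 24651 ≤ 24964 = 158², so L = 158.

158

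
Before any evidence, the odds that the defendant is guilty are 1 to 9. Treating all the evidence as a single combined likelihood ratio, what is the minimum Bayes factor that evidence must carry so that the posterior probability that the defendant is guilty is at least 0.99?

891

Prior odds = 1/9.
Target odds = 0.99/0.01 = 99.
Required Bayes factor = 99 ÷ (1/9) = 891.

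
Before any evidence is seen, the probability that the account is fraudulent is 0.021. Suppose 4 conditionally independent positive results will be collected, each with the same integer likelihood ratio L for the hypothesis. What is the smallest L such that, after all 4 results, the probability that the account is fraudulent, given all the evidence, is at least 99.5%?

10

Prior odds = 0.021/0.979 = 21/979.
Target odds = 0.995/0.005 = 199.
Need L⁴ ≥ 199 ÷ (21/979) = 194821/21.
9⁴ = 6561 < 194821/21 ≤ 10000 = 10⁴, so L = 10.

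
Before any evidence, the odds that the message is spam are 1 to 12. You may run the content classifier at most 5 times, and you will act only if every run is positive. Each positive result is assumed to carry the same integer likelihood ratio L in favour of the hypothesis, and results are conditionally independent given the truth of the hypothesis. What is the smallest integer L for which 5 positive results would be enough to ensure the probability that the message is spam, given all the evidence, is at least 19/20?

3

Prior odds = 1/12.
Target odds = 0.95/0.05 = 19.
Need L⁵ ≥ 19 ÷ (1/12) = 228.
2⁵ = 32 < 228 ≤ 243 = 3⁵, so L = 3.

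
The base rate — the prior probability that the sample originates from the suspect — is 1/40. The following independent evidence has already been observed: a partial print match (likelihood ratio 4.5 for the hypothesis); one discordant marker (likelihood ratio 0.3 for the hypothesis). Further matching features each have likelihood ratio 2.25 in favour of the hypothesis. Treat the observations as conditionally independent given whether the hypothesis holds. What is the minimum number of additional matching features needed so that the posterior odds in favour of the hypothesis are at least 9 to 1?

Prior odds = 0.025/0.975 = 1/39.
Combined Bayes factor of the evidence already in hand = 4.5 × 0.3 = 1.35.
Odds after that evidence = (1/39) × 1.35 = 9/260.
Target odds = 9.
Need 2.25ⁿ ≥ 9 ÷ (9/260) = 260.
2.25⁶ = 531441/4096 falls short of 260 but 2.25⁷ = 4782969/16384 reaches it, so n = 7.

7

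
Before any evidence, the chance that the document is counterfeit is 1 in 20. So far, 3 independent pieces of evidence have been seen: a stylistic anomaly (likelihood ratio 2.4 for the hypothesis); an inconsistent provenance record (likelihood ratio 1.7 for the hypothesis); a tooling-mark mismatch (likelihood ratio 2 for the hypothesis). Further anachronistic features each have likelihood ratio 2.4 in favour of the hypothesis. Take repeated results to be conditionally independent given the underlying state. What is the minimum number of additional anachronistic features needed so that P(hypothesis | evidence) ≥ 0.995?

8

Prior odds = 0.05/0.95 = 1/19.
Combined Bayes factor of the evidence already in hand = 2.4 × 1.7 × 2 = 8.16.
Odds after that evidence = (1/19) × 8.16 = 204/475.
Target odds = 0.995/0.005 = 199.
Need 2.4ⁿ ≥ 199 ÷ (204/475) = 94525/204.
2.4⁷ = 35831808/78125 falls short of 94525/204 but 2.4⁸ = 429981696/390625 reaches it, so n = 8.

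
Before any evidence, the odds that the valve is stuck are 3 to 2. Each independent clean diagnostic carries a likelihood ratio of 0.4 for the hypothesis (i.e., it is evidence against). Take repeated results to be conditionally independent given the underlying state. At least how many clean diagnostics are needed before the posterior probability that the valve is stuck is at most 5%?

Prior odds = 1.5.
Likelihood ratio per clean diagnostic = 0.4.
Target odds: 0.05 ÷ 0.95 = 1/19.
Need 1.5 × 0.4ⁿ ≤ 1/19, i.e. 0.4ⁿ ≤ 2/57.
0.4³ = 0.064 is still above 2/57 but 0.4⁴ = 0.0256 is at or below it, so n = 4.

4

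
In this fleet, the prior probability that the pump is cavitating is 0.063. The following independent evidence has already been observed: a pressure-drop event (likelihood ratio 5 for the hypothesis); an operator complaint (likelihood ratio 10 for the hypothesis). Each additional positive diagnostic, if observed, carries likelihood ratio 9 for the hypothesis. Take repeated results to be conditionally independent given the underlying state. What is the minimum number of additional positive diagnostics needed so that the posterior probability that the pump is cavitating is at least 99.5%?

Prior odds = 0.063/0.937 = 63/937.
Combined Bayes factor of the evidence already in hand = 5 × 10 = 50.
Odds after that evidence = (63/937) × 50 = 3150/937.
Target odds = 0.995/0.005 = 199.
Need 9ⁿ ≥ 199 ÷ (3150/937) = 186463/3150.
9¹ = 9 falls short of 186463/3150 but 9² = 81 reaches it, so n = 2.

2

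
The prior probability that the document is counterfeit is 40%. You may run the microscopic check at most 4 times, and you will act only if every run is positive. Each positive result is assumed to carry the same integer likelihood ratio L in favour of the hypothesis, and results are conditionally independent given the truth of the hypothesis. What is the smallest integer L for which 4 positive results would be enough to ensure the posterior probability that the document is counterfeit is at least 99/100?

Prior odds = 0.4/0.6 = 2/3.
Target odds = 0.99/0.01 = 99.
Need L⁴ ≥ 99 ÷ (2/3) = 148.5.
3⁴ = 81 < 148.5 ≤ 256 = 4⁴, so L = 4.

4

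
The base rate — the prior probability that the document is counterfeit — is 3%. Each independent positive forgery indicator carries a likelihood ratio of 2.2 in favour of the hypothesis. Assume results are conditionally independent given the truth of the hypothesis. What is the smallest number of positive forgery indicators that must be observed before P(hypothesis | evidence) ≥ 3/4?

Prior odds = 0.03/0.97 = 3/97.
Likelihood ratio per positive forgery indicator = 2.2.
Target posterior odds = 0.75/0.25 = 3.
Need (3/97) × 2.2ⁿ ≥ 3, i.e. 2.2ⁿ ≥ 97.
2.2⁵ = 51.53632 falls short of 97 but 2.2⁶ = 1771561/15625 reaches it, so n = 6.

6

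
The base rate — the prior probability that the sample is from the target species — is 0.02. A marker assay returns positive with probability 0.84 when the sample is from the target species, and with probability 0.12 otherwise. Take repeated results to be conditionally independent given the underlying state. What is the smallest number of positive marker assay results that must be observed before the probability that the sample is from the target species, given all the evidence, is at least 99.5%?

5

Prior odds: 0.02 ÷ 0.98 = 1/49.
Likelihood ratio of a positive result = 0.84/0.12 = 7.
Target odds: 0.995 ÷ 0.005 = 199.
Require 7ⁿ ≥ 199 ÷ (1/49) = 9751.
7⁴ = 2401 falls short of 9751 but 7⁵ = 16807 reaches it, so n = 5.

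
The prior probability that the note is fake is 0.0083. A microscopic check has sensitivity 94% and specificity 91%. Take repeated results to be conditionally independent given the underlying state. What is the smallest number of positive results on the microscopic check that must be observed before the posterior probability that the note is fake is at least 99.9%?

Prior odds = 0.0083/0.9917 = 83/9917.
False-positive rate = 1 − 0.91 = 0.09; likelihood ratio of a positive = 0.94/0.09 = 94/9.
Target odds: 0.999 ÷ 0.001 = 999.
Need (83/9917) × (94/9)ⁿ ≥ 999, i.e. (94/9)ⁿ ≥ 9907083/83.
(94/9)⁴ = 78074896/6561 falls short of 9907083/83 but (94/9)⁵ ≈124287 reaches it, so n = 5.

5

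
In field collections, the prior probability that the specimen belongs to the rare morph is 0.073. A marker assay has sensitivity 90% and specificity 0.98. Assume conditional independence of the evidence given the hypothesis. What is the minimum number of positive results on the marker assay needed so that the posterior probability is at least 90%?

2

Prior odds = 0.073/0.927 = 73/927.
False-positive rate = 1 − 0.98 = 0.02; likelihood ratio of a positive = 0.9/0.02 = 45.
Target odds: 0.9 ÷ 0.1 = 9.
Require 45ⁿ ≥ 9 ÷ (73/927) = 8343/73.
45¹ = 45 falls short of 8343/73 but 45² = 2025 reaches it, so n = 2.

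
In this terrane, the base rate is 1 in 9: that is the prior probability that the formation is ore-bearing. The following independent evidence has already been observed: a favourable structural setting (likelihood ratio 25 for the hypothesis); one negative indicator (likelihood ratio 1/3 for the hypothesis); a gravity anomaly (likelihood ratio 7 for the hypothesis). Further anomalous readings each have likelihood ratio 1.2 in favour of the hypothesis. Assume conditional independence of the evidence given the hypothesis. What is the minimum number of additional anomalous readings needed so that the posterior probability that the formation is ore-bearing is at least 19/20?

6

Prior odds = (1/9)/(8/9) = 0.125.
Combined Bayes factor of the evidence already in hand = 25 × (1/3) × 7 = 175/3.
Odds after that evidence = 0.125 × 175/3 = 175/24.
Target odds = 0.95/0.05 = 19.
Need 1.2ⁿ ≥ 19 ÷ (175/24) = 456/175.
1.2⁵ = 2.48832 falls short of 456/175 but 1.2⁶ = 46656/15625 reaches it, so n = 6.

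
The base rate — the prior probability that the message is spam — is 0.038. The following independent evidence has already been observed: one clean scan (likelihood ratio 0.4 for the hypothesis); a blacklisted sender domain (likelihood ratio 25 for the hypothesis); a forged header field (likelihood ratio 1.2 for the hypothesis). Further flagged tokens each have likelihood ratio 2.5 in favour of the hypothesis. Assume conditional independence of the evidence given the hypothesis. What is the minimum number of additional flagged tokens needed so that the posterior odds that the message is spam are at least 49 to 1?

6

Prior odds = 0.038/0.962 = 19/481.
Combined Bayes factor of the evidence already in hand = 0.4 × 25 × 1.2 = 12.
Odds after that evidence = (19/481) × 12 = 228/481.
Target odds = 49.
Need 2.5ⁿ ≥ 49 ÷ (228/481) = 23569/228.
2.5⁵ = 97.65625 falls short of 23569/228 but 2.5⁶ = 244.140625 reaches it, so n = 6.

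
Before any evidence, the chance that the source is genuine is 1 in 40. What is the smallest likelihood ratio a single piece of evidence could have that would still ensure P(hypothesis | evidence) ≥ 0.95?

Prior odds = 0.025/0.975 = 1/39.
Target odds = 0.95/0.05 = 19.
Required Bayes factor = 19 ÷ (1/39) = 741.

741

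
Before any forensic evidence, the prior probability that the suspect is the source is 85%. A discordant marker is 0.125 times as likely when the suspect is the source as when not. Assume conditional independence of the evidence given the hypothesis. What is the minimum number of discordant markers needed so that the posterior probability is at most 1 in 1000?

5

Prior odds = 0.85/0.15 = 17/3.
Likelihood ratio per discordant marker = 0.125.
Target posterior odds = 0.001/0.999 = 1/999.
Need (17/3) × 0.125ⁿ ≤ 1/999, i.e. 0.125ⁿ ≤ 1/5661.
0.125⁴ = 1/4096 is still above 1/5661 but 0.125⁵ = 1/32768 is at or below it, so n = 5.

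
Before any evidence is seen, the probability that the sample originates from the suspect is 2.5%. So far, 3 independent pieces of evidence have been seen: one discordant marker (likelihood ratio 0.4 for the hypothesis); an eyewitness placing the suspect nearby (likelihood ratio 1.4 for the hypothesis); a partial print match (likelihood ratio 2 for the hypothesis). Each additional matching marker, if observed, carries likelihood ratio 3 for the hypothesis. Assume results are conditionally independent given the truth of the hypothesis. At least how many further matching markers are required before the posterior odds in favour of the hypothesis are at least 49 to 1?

Prior odds = 0.025/0.975 = 1/39.
Combined Bayes factor of the evidence already in hand = 0.4 × 1.4 × 2 = 1.12.
Odds after that evidence = (1/39) × 1.12 = 28/975.
Target odds = 49.
Need 3ⁿ ≥ 49 ÷ (28/975) = 1706.25.
3⁶ = 729 falls short of 1706.25 but 3⁷ = 2187 reaches it, so n = 7.

7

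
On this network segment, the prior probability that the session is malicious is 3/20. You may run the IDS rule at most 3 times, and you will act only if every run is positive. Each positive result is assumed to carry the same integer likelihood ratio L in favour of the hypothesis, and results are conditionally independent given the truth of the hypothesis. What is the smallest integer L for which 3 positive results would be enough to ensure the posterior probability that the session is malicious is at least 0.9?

4

Prior odds = 0.15/0.85 = 3/17.
Target odds = 0.9/0.1 = 9.
Need L³ ≥ 9 ÷ (3/17) = 51.
3³ = 27 < 51 ≤ 64 = 4³, so L = 4.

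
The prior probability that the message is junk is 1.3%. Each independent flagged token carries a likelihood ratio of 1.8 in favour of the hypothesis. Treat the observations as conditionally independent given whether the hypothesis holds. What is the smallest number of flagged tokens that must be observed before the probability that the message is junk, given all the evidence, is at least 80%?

Prior odds: 0.013 ÷ 0.987 = 13/987.
Likelihood ratio per flagged token = 1.8.
Target posterior odds = 0.8/0.2 = 4.
Need (13/987) × 1.8ⁿ ≥ 4, i.e. 1.8ⁿ ≥ 3948/13.
1.8⁹ = 387420489/1953125 falls short of 3948/13 but 1.8¹⁰ ≈357.047 reaches it, so n = 10.

10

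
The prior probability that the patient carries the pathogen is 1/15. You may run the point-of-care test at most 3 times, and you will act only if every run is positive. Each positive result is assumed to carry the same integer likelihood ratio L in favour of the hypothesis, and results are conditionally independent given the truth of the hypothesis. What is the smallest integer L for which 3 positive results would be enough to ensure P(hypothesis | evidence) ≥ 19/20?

Prior odds = (1/15)/(14/15) = 1/14.
Target odds = 0.95/0.05 = 19.
Need L³ ≥ 19 ÷ (1/14) = 266.
6³ = 216 < 266 ≤ 343 = 7³, so L = 7.

7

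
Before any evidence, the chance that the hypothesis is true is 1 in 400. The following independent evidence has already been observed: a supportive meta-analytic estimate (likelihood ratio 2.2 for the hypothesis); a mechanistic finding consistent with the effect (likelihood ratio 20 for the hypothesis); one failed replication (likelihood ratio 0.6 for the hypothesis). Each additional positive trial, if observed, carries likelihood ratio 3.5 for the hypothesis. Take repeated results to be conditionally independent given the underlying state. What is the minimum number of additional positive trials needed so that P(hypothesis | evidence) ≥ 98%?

Prior odds = 0.0025/0.9975 = 1/399.
Combined Bayes factor of the evidence already in hand = 2.2 × 20 × 0.6 = 26.4.
Odds after that evidence = (1/399) × 26.4 = 44/665.
Target odds = 0.98/0.02 = 49.
Need 3.5ⁿ ≥ 49 ÷ (44/665) = 32585/44.
3.5⁵ = 525.21875 falls short of 32585/44 but 3.5⁶ = 1838.265625 reaches it, so n = 6.

6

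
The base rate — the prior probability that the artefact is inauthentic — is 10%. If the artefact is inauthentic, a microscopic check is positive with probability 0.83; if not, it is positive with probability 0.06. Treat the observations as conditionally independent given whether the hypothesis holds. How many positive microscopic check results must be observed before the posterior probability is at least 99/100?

Prior odds: 0.1 ÷ 0.9 = 1/9.
Likelihood ratio of a positive = 0.83/0.06 = 83/6.
Target posterior odds = 0.99/0.01 = 99.
Require (83/6)ⁿ ≥ 99 ÷ (1/9) = 891.
(83/6)² = 6889/36 falls short of 891 but (83/6)³ = 571787/216 reaches it, so n = 3.

3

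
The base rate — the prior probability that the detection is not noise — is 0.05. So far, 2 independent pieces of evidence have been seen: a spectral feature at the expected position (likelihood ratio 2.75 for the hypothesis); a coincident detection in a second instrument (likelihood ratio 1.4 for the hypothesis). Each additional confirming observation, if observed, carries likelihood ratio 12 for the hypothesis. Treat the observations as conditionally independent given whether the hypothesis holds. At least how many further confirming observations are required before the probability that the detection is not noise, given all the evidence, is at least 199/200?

3

Prior odds = 0.05/0.95 = 1/19.
Combined Bayes factor of the evidence already in hand = 2.75 × 1.4 = 3.85.
Odds after that evidence = (1/19) × 3.85 = 77/380.
Target odds = 0.995/0.005 = 199.
Need 12ⁿ ≥ 199 ÷ (77/380) = 75620/77.
12² = 144 falls short of 75620/77 but 12³ = 1728 reaches it, so n = 3.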